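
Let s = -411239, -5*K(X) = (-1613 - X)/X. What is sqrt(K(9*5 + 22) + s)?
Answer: I*sqrt(1846029359)/67 ≈ 641.28*I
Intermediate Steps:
K(X) = -(-1613 - X)/(5*X)
sqrt(K(9*5 + 22) + s) = sqrt((1613 + (9*5 + 22))/(5*(9*5 + 22)) - 411239) = sqrt((1613 + (45 + 22))/(5*(45 + 22)) - 411239) = sqrt((1/5)*(1613 + 67)/67 - 411239) = sqrt((1/5)*(1/67)*1680 - 411239) = sqrt(336/67 - 411239) = sqrt(-27552677/67) = I*sqrt(1846029359)/67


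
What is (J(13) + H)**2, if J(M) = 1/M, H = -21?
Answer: 73984/169 ≈ 437.78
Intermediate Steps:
(J(13) + H)**2 = (1/13 - 21)**2 = (-272/13)**2 = 73984/169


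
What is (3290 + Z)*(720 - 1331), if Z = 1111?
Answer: -2689011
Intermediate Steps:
(3290 + Z)*(720 - 1331) = (3290 + 1111)*(720 - 1331) = 4401*(-611) = -2689011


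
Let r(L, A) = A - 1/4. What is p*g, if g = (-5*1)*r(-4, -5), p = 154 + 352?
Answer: 26565/2 ≈ 13283.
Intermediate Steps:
p = 506
r(L, A) = -¼ + A (r(L, A) = A - 1*¼ = A - ¼ = -¼ + A)
g = 105/4 (g = (-5*1)*(-¼ - 5) = -5*(-21/4) = 105/4 ≈ 26.250)
p*g = 506*(105/4) = 26565/2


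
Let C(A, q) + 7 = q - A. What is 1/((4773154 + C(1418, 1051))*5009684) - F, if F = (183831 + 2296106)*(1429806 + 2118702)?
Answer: -210410876452844041873273919/23910119601520 ≈ -8.8001e+12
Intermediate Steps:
C(A, q) = -7 + q - A (C(A, q) = -7 + (q - A) = -7 + q - A)
F = 8800076283996 (F = 2479937*3548508 = 8800076283996)
1/((4773154 + C(1418, 1051))*5009684) - F = 1/((4773154 + (-7 + 1051 - 1*1418))*5009684) - 1*8800076283996 = (1/5009684)/(4773154 + (-7 + 1051 - 1418)) - 8800076283996 = (1/5009684)/(4773154 - 374) - 8800076283996 = (1/5009684)/4772780 - 8800076283996 = (1/4772780)*(1/5009684) - 8800076283996 = 1/23910119601520 - 8800076283996 = -210410876452844041873273919/23910119601520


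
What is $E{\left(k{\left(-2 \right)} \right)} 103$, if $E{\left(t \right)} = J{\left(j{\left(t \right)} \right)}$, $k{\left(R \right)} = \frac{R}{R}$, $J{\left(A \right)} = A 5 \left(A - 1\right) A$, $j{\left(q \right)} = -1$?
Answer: $-1030$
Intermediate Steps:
$J{\left(A \right)} = 5 A^{2} \left(-1 + A\right)$ ($J{\left(A \right)} = 5 A \left(-1 + A\right) A = 5 A A \left(-1 + A\right) = 5 A^{2} \left(-1 + A\right)$)
$k{\left(R \right)} = 1$
$E{\left(t \right)} = -10$ ($E{\left(t \right)} = 5 \left(-1\right)^{2} \left(-1 - 1\right) = 5 \cdot 1 \left(-2\right) = -10$)
$E{\left(k{\left(-2 \right)} \right)} 103 = \left(-10\right) 103 = -1030$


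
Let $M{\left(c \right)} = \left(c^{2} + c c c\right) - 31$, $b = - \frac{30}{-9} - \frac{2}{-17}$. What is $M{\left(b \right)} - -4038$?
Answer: $\frac{538564109}{132651} \approx 4060.0$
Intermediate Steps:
$b = \frac{176}{51}$ ($b = \left(-30\right) \left(- \frac{1}{9}\right) - - \frac{2}{17} = \frac{10}{3} + \frac{2}{17} = \frac{176}{51} \approx 3.451$)
$M{\left(c \right)} = -31 + c^{2} + c^{3}$ ($M{\left(c \right)} = \left(c^{2} + c^{2} c\right) - 31 = \left(c^{2} + c^{3}\right) - 31 = -31 + c^{2} + c^{3}$)
$M{\left(b \right)} - -4038 = \left(-31 + \left(\frac{176}{51}\right)^{2} + \left(\frac{176}{51}\right)^{3}\right) - -4038 = \left(-31 + \frac{30976}{2601} + \frac{5451776}{132651}\right) + 4038 = \frac{2919371}{132651} + 4038 = \frac{538564109}{132651}$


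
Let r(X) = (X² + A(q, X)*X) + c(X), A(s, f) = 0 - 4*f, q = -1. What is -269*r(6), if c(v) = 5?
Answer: 27707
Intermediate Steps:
A(s, f) = -4*f
r(X) = 5 - 3*X² (r(X) = (X² + (-4*X)*X) + 5 = (X² - 4*X²) + 5 = -3*X² + 5 = 5 - 3*X²)
-269*r(6) = -269*(5 - 3*6²) = -269*(5 - 3*36) = -269*(5 - 108) = -269*(-103) = 27707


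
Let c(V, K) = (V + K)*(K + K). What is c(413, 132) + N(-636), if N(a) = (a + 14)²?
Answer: 530764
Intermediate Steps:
N(a) = (14 + a)²
c(V, K) = 2*K*(K + V) (c(V, K) = (K + V)*(2*K) = 2*K*(K + V))
c(413, 132) + N(-636) = 2*132*(132 + 413) + (14 - 636)² = 2*132*545 + (-622)² = 143880 + 386884 = 530764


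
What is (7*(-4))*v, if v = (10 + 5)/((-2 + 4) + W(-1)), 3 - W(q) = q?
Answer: -70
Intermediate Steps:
W(q) = 3 - q
v = 5/2 (v = (10 + 5)/((-2 + 4) + (3 - 1*(-1))) = 15/(2 + (3 + 1)) = 15/(2 + 4) = 15/6 = 15*(⅙) = 5/2 ≈ 2.5000)
(7*(-4))*v = (7*(-4))*(5/2) = -28*5/2 = -70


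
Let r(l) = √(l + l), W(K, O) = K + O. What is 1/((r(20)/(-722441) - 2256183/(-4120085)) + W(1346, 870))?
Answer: 19637861163282935866340990555/43528254147164879895720886059369 + 24527017026592072450*√10/43528254147164879895720886059369 ≈ 0.00045115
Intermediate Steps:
r(l) = √2*√l (r(l) = √(2*l) = √2*√l)
1/((r(20)/(-722441) - 2256183/(-4120085)) + W(1346, 870)) = 1/(((√2*√20)/(-722441) - 2256183/(-4120085)) + (1346 + 870)) = 1/(((√2*(2*√5))*(-1/722441) - 2256183*(-1/4120085)) + 2216) = 1/(((2*√10)*(-1/722441) + 2256183/4120085) + 2216) = 1/((-2*√10/722441 + 2256183/4120085) + 2216) = 1/((2256183/4120085 - 2*√10/722441) + 2216) = 1/(9132364543/4120085 - 2*√10/722441)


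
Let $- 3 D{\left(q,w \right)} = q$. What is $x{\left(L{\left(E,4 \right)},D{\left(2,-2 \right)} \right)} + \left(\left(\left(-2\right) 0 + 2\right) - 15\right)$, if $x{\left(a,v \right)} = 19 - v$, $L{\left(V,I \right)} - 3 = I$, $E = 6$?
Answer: $\frac{20}{3} \approx 6.6667$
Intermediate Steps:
$D{\left(q,w \right)} = - \frac{q}{3}$
$L{\left(V,I \right)} = 3 + I$
$x{\left(L{\left(E,4 \right)},D{\left(2,-2 \right)} \right)} + \left(\left(\left(-2\right) 0 + 2\right) - 15\right) = \left(19 - \left(- \frac{1}{3}\right) 2\right) + \left(\left(\left(-2\right) 0 + 2\right) - 15\right) = \left(19 - - \frac{2}{3}\right) + \left(\left(0 + 2\right) - 15\right) = \left(19 + \frac{2}{3}\right) + \left(2 - 15\right) = \frac{59}{3} - 13 = \frac{20}{3}$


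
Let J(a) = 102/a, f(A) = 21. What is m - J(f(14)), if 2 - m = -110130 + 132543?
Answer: -156911/7 ≈ -22416.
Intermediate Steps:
m = -22411 (m = 2 - (-110130 + 132543) = 2 - 1*22413 = 2 - 22413 = -22411)
m - J(f(14)) = -22411 - 102/21 = -22411 - 1*34/7 = -22411 - 34/7 = -156911/7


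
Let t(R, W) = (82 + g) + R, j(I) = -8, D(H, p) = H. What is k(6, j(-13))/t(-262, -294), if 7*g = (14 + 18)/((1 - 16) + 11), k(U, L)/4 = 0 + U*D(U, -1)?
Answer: -252/317 ≈ -0.79495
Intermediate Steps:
k(U, L) = 4*U² (k(U, L) = 4*(0 + U*U) = 4*(0 + U²) = 4*U²)
g = -8/7 (g = ((14 + 18)/((1 - 16) + 11))/7 = (32/(-15 + 11))/7 = (32/(-4))/7 = (32*(-¼))/7 = (⅐)*(-8) = -8/7 ≈ -1.1429)
t(R, W) = 566/7 + R (t(R, W) = (82 - 8/7) + R = 566/7 + R)
k(6, j(-13))/t(-262, -294) = (4*6²)/(566/7 - 262) = (4*36)/(-1268/7) = 144*(-7/1268) = -252/317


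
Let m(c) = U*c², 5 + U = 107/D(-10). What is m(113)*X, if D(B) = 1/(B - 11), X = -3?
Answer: 86267364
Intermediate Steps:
D(B) = 1/(-11 + B)
U = -2252 (U = -5 + 107/(1/(-11 - 10)) = -5 + 107/(1/(-21)) = -5 + 107/(-1/21) = -5 + 107*(-21) = -5 - 2247 = -2252)
m(c) = -2252*c²
m(113)*X = -2252*113²*(-3) = -2252*12769*(-3) = -28755788*(-3) = 86267364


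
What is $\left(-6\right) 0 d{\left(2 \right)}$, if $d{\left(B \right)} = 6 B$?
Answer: $0$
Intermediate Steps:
$\left(-6\right) 0 d{\left(2 \right)} = \left(-6\right) 0 \cdot 6 \cdot 2 = 0 \cdot 12 = 0$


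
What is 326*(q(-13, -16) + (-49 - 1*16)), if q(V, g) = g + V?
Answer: -30644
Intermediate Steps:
q(V, g) = V + g
326*(q(-13, -16) + (-49 - 1*16)) = 326*((-13 - 16) + (-49 - 1*16)) = 326*(-29 + (-49 - 16)) = 326*(-29 - 65) = 326*(-94) = -30644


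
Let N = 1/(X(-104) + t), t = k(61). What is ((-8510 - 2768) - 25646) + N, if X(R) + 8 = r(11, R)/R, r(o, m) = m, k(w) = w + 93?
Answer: -5427827/147 ≈ -36924.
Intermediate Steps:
k(w) = 93 + w
t = 154 (t = 93 + 61 = 154)
X(R) = -7 (X(R) = -8 + R/R = -8 + 1 = -7)
N = 1/147 (N = 1/(-7 + 154) = 1/147 ≈ 0.0068027)
((-8510 - 2768) - 25646) + N = ((-8510 - 2768) - 25646) + 1/147 = (-11278 - 25646) + 1/147 = -36924 + 1/147 = -5427827/147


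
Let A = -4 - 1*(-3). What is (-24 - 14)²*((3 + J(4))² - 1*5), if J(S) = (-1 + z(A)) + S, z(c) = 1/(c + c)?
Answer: 36461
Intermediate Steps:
A = -1 (A = -4 + 3 = -1)
z(c) = 1/(2*c)
J(S) = -3/2 + S (J(S) = (-1 + (½)/(-1)) + S = (-1 + (½)*(-1)) + S = (-1 - ½) + S = -3/2 + S)
(-24 - 14)²*((3 + J(4))² - 1*5) = (-24 - 14)²*((3 + (-3/2 + 4))² - 1*5) = (-38)²*((3 + 5/2)² - 5) = 1444*((11/2)² - 5) = 1444*(121/4 - 5) = 1444*(101/4) = 36461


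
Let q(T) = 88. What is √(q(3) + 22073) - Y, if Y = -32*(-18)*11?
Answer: -6336 + √22161 ≈ -6187.1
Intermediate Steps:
Y = 6336 (Y = 576*11 = 6336)
√(q(3) + 22073) - Y = √(88 + 22073) - 1*6336 = √22161 - 6336 = -6336 + √22161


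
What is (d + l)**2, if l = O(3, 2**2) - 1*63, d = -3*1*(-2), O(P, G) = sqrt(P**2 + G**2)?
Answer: 2704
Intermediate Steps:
O(P, G) = sqrt(G**2 + P**2)
d = 6 (d = -3*(-2) = 6)
l = -58 (l = sqrt((2**2)**2 + 3**2) - 1*63 = sqrt(4**2 + 9) - 63 = sqrt(16 + 9) - 63 = sqrt(25) - 63 = 5 - 63 = -58)
(d + l)**2 = (6 - 58)**2 = (-52)**2 = 2704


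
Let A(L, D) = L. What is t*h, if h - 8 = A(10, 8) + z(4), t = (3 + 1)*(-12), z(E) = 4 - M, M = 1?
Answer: -1008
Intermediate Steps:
z(E) = 3 (z(E) = 4 - 1*1 = 4 - 1 = 3)
t = -48 (t = 4*(-12) = -48)
h = 21 (h = 8 + (10 + 3) = 8 + 13 = 21)
t*h = -48*21 = -1008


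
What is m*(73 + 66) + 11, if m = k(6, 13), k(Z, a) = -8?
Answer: -1101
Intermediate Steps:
m = -8
m*(73 + 66) + 11 = -8*(73 + 66) + 11 = -8*139 + 11 = -1112 + 11 = -1101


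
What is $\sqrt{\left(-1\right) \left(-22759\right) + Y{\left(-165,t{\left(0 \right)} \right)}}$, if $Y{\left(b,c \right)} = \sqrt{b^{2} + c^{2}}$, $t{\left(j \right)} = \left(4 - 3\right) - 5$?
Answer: $\sqrt{22759 + \sqrt{27241}} \approx 151.41$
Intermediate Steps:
$t{\left(j \right)} = -4$ ($t{\left(j \right)} = 1 - 5 = -4$)
$\sqrt{\left(-1\right) \left(-22759\right) + Y{\left(-165,t{\left(0 \right)} \right)}} = \sqrt{\left(-1\right) \left(-22759\right) + \sqrt{\left(-165\right)^{2} + \left(-4\right)^{2}}} = \sqrt{22759 + \sqrt{27225 + 16}} = \sqrt{22759 + \sqrt{27241}}$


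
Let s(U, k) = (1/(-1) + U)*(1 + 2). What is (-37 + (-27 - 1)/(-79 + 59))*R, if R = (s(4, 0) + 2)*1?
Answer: -1958/5 ≈ -391.60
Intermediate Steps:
s(U, k) = -3 + 3*U (s(U, k) = (-1 + U)*3 = -3 + 3*U)
R = 11 (R = ((-3 + 3*4) + 2)*1 = ((-3 + 12) + 2)*1 = (9 + 2)*1 = 11*1 = 11)
(-37 + (-27 - 1)/(-79 + 59))*R = (-37 + (-27 - 1)/(-79 + 59))*11 = (-37 - 28/(-20))*11 = (-37 - 28*(-1/20))*11 = (-37 + 7/5)*11 = -178/5*11 = -1958/5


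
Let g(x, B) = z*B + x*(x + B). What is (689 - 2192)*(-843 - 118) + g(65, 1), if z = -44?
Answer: 1448629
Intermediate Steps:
g(x, B) = -44*B + x*(B + x) (g(x, B) = -44*B + x*(x + B) = -44*B + x*(B + x))
(689 - 2192)*(-843 - 118) + g(65, 1) = (689 - 2192)*(-843 - 118) + (65**2 - 44*1 + 1*65) = -1503*(-961) + (4225 - 44 + 65) = 1444383 + 4246 = 1448629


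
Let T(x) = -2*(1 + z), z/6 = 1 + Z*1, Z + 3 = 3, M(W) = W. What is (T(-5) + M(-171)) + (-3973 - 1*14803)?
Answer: -18961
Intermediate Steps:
Z = 0 (Z = -3 + 3 = 0)
z = 6 (z = 6*(1 + 0*1) = 6*(1 + 0) = 6*1 = 6)
T(x) = -14 (T(x) = -2*(1 + 6) = -2*7 = -14)
(T(-5) + M(-171)) + (-3973 - 1*14803) = (-14 - 171) + (-3973 - 1*14803) = -185 + (-3973 - 14803) = -185 - 18776 = -18961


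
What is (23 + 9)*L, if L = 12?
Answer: 384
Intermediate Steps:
(23 + 9)*L = (23 + 9)*12 = 32*12 = 384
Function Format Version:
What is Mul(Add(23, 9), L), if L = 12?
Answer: 384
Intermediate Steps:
Mul(Add(23, 9), L) = Mul(Add(23, 9), 12) = Mul(32, 12) = 384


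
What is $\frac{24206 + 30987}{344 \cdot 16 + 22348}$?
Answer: $\frac{55193}{27852} \approx 1.9817$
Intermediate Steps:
$\frac{24206 + 30987}{344 \cdot 16 + 22348} = \frac{55193}{5504 + 22348} = \frac{55193}{27852}$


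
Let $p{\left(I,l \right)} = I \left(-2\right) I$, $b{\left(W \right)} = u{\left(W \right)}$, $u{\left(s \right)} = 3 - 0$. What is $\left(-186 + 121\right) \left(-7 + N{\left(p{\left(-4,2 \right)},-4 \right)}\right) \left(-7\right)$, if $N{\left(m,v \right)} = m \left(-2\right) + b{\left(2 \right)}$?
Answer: $27300$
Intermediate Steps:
$u{\left(s \right)} = 3$ ($u{\left(s \right)} = 3 + 0 = 3$)
$b{\left(W \right)} = 3$
$p{\left(I,l \right)} = - 2 I^{2}$ ($p{\left(I,l \right)} = - 2 I I = - 2 I^{2}$)
$N{\left(m,v \right)} = 3 - 2 m$ ($N{\left(m,v \right)} = m \left(-2\right) + 3 = - 2 m + 3 = 3 - 2 m$)
$\left(-186 + 121\right) \left(-7 + N{\left(p{\left(-4,2 \right)},-4 \right)}\right) \left(-7\right) = \left(-186 + 121\right) \left(-7 - \left(-3 + 2 \left(- 2 \left(-4\right)^{2}\right)\right)\right) \left(-7\right) = - 65 \left(-7 - \left(-3 + 2 \left(\left(-2\right) 16\right)\right)\right) \left(-7\right) = - 65 \left(-7 + \left(3 - -64\right)\right) \left(-7\right) = - 65 \left(-7 + \left(3 + 64\right)\right) \left(-7\right) = - 65 \left(-7 + 67\right) \left(-7\right) = - 65 \cdot 60 \left(-7\right) = \left(-65\right) \left(-420\right) = 27300$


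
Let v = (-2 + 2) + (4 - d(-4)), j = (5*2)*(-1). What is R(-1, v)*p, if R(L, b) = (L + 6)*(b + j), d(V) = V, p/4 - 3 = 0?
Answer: -120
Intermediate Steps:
p = 12 (p = 12 + 4*0 = 12 + 0 = 12)
j = -10 (j = 10*(-1) = -10)
v = 8 (v = (-2 + 2) + (4 - 1*(-4)) = 0 + (4 + 4) = 0 + 8 = 8)
R(L, b) = (-10 + b)*(6 + L) (R(L, b) = (L + 6)*(b - 10) = (6 + L)*(-10 + b) = (-10 + b)*(6 + L))
R(-1, v)*p = (-60 - 10*(-1) + 6*8 - 1*8)*12 = (-60 + 10 + 48 - 8)*12 = -10*12 = -120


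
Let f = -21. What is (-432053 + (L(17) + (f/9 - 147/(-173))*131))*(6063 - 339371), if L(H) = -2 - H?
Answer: 74776395895304/519 ≈ 1.4408e+11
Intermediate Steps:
(-432053 + (L(17) + (f/9 - 147/(-173))*131))*(6063 - 339371) = (-432053 + ((-2 - 1*17) + (-21/9 - 147/(-173))*131))*(6063 - 339371) = (-432053 + ((-2 - 17) + (-21*⅑ - 147*(-1/173))*131))*(-333308) = (-432053 + (-19 + (-7/3 + 147/173)*131))*(-333308) = (-432053 + (-19 - 770/519*131))*(-333308) = (-432053 + (-19 - 100870/519))*(-333308) = (-432053 - 110731/519)*(-333308) = -224346238/519*(-333308) = 74776395895304/519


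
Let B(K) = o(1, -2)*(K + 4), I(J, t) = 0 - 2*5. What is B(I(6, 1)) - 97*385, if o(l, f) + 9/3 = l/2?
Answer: -37330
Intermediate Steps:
o(l, f) = -3 + l/2
I(J, t) = -10 (I(J, t) = 0 - 10 = -10)
B(K) = -10 - 5*K/2 (B(K) = (-3 + (½)*1)*(K + 4) = (-3 + ½)*(4 + K) = -5*(4 + K)/2 = -10 - 5*K/2)
B(I(6, 1)) - 97*385 = (-10 - 5/2*(-10)) - 97*385 = (-10 + 25) - 37345 = 15 - 37345 = -37330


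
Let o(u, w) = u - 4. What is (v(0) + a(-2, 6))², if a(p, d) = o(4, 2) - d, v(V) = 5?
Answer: 1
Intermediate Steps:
o(u, w) = -4 + u
a(p, d) = -d (a(p, d) = (-4 + 4) - d = 0 - d = -d)
(v(0) + a(-2, 6))² = (5 - 1*6)² = (5 - 6)² = (-1)² = 1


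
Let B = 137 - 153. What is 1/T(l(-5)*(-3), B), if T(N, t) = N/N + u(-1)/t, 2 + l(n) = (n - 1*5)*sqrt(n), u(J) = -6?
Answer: 8/11 ≈ 0.72727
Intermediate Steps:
l(n) = -2 + sqrt(n)*(-5 + n) (l(n) = -2 + (n - 1*5)*sqrt(n) = -2 + (n - 5)*sqrt(n) = -2 + (-5 + n)*sqrt(n) = -2 + sqrt(n)*(-5 + n))
B = -16
T(N, t) = 1 - 6/t (T(N, t) = N/N - 6/t = 1 - 6/t)
1/T(l(-5)*(-3), B) = 1/((-6 - 16)/(-16)) = 1/(-1/16*(-22)) = 1/(11/8) = 8/11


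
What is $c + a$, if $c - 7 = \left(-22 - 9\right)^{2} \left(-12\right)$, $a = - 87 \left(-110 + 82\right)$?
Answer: $-9089$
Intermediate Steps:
$a = 2436$ ($a = \left(-87\right) \left(-28\right) = 2436$)
$c = -11525$ ($c = 7 + \left(-22 - 9\right)^{2} \left(-12\right) = 7 + \left(-31\right)^{2} \left(-12\right) = 7 + 961 \left(-12\right) = 7 - 11532 = -11525$)
$c + a = -11525 + 2436 = -9089$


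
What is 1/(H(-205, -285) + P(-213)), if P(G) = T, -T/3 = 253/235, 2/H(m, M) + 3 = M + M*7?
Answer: -536505/1733267 ≈ -0.30953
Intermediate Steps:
H(m, M) = 2/(-3 + 8*M) (H(m, M) = 2/(-3 + (M + M*7)) = 2/(-3 + (M + 7*M)) = 2/(-3 + 8*M))
T = -759/235 ≈ -3.2298
P(G) = -759/235
1/(H(-205, -285) + P(-213)) = 1/(2/(-3 + 8*(-285)) - 759/235) = 1/(2/(-3 - 2280) - 759/235) = 1/(2/(-2283) - 759/235) = 1/(2*(-1/2283) - 759/235) = 1/(-2/2283 - 759/235) = 1/(-1733267/536505) = -536505/1733267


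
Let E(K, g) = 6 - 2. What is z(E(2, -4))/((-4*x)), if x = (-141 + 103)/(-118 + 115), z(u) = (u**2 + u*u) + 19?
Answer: -153/152 ≈ -1.0066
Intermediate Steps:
E(K, g) = 4
z(u) = 19 + 2*u**2 (z(u) = (u**2 + u**2) + 19 = 2*u**2 + 19 = 19 + 2*u**2)
x = 38/3 (x = -38/(-3) = -38*(-1/3) = 38/3 ≈ 12.667)
z(E(2, -4))/((-4*x)) = (19 + 2*4**2)/((-4*38/3)) = (19 + 2*16)/(-152/3) = (19 + 32)*(-3/152) = 51*(-3/152) = -153/152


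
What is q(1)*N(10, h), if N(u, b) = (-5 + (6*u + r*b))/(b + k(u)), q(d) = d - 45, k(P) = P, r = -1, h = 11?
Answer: -1936/21 ≈ -92.190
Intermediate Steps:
q(d) = -45 + d
N(u, b) = (-5 - b + 6*u)/(b + u) (N(u, b) = (-5 + (6*u - b))/(b + u) = (-5 + (-b + 6*u))/(b + u) = (-5 - b + 6*u)/(b + u))
q(1)*N(10, h) = (-45 + 1)*((-5 - 1*11 + 6*10)/(11 + 10)) = -44*(-5 - 11 + 60)/21 = -44*44/21 = -1936/21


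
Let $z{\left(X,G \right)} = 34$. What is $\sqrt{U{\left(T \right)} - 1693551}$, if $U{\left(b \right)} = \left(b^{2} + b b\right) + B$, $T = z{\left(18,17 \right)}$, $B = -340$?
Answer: $i \sqrt{1691579} \approx 1300.6 i$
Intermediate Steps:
$T = 34$
$U{\left(b \right)} = -340 + 2 b^{2}$ ($U{\left(b \right)} = \left(b^{2} + b b\right) - 340 = \left(b^{2} + b^{2}\right) - 340 = 2 b^{2} - 340 = -340 + 2 b^{2}$)
$\sqrt{U{\left(T \right)} - 1693551} = \sqrt{\left(-340 + 2 \cdot 34^{2}\right) - 1693551} = \sqrt{\left(-340 + 2 \cdot 1156\right) - 1693551} = \sqrt{\left(-340 + 2312\right) - 1693551} = \sqrt{1972 - 1693551} = \sqrt{-1691579} = i \sqrt{1691579}$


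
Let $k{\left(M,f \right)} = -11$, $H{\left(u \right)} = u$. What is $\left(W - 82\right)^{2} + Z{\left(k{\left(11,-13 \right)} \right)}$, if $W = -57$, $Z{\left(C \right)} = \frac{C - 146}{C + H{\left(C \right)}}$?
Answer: $\frac{425219}{22} \approx 19328.0$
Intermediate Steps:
$Z{\left(C \right)} = \frac{-146 + C}{2 C}$ ($Z{\left(C \right)} = \frac{C - 146}{C + C} = \frac{-146 + C}{2 C}$)
$\left(W - 82\right)^{2} + Z{\left(k{\left(11,-13 \right)} \right)} = \left(-57 - 82\right)^{2} + \frac{-146 - 11}{2 \left(-11\right)} = \left(-139\right)^{2} + \frac{1}{2} \left(- \frac{1}{11}\right) \left(-157\right) = 19321 + \frac{157}{22} = \frac{425219}{22}$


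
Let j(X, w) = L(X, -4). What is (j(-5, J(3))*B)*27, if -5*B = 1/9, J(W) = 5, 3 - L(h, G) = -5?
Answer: -24/5 ≈ -4.8000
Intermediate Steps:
L(h, G) = 8 (L(h, G) = 3 - 1*(-5) = 3 + 5 = 8)
j(X, w) = 8
B = -1/45 (B = -⅕/9 = -⅕*⅑ = -1/45 ≈ -0.022222)
(j(-5, J(3))*B)*27 = (8*(-1/45))*27 = -8/45*27 = -24/5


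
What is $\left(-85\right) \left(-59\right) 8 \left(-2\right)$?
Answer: $-80240$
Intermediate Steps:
$\left(-85\right) \left(-59\right) 8 \left(-2\right) = 5015 \left(-16\right) = -80240$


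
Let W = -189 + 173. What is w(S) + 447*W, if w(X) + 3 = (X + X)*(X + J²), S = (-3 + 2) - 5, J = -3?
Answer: -7191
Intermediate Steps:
S = -6 (S = -1 - 5 = -6)
W = -16
w(X) = -3 + 2*X*(9 + X) (w(X) = -3 + (X + X)*(X + (-3)²) = -3 + (2*X)*(X + 9) = -3 + (2*X)*(9 + X) = -3 + 2*X*(9 + X))
w(S) + 447*W = (-3 + 2*(-6)² + 18*(-6)) + 447*(-16) = (-3 + 2*36 - 108) - 7152 = (-3 + 72 - 108) - 7152 = -39 - 7152 = -7191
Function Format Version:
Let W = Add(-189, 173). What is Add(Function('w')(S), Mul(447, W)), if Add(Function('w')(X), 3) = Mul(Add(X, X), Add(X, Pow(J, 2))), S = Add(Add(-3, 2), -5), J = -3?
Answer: -7191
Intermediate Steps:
S = -6 (S = Add(-1, -5) = -6)
W = -16
Function('w')(X) = Add(-3, Mul(2, X, Add(9, X))) (Function('w')(X) = Add(-3, Mul(Add(X, X), Add(X, Pow(-3, 2)))) = Add(-3, Mul(Mul(2, X), Add(X, 9))) = Add(-3, Mul(Mul(2, X), Add(9, X))) = Add(-3, Mul(2, X, Add(9, X))))
Add(Function('w')(S), Mul(447, W)) = Add(Add(-3, Mul(2, Pow(-6, 2)), Mul(18, -6)), Mul(447, -16)) = Add(Add(-3, Mul(2, 36), -108), -7152) = Add(Add(-3, 72, -108), -7152) = Add(-39, -7152) = -7191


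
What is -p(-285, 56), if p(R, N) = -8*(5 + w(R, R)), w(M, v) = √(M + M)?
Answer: 40 + 8*I*√570 ≈ 40.0 + 191.0*I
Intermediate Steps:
w(M, v) = √2*√M (w(M, v) = √(2*M) = √2*√M)
p(R, N) = -40 - 8*√2*√R (p(R, N) = -8*(5 + √2*√R) = -40 - 8*√2*√R)
-p(-285, 56) = -(-40 - 8*√2*√(-285)) = -(-40 - 8*√2*I*√285) = -(-40 - 8*I*√570) = 40 + 8*I*√570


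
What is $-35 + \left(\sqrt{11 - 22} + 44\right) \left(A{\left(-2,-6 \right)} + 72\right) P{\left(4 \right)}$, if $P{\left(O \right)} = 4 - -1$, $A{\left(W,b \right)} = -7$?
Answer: $14265 + 325 i \sqrt{11} \approx 14265.0 + 1077.9 i$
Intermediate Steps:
$P{\left(O \right)} = 5$ ($P{\left(O \right)} = 4 + 1 = 5$)
$-35 + \left(\sqrt{11 - 22} + 44\right) \left(A{\left(-2,-6 \right)} + 72\right) P{\left(4 \right)} = -35 + \left(\sqrt{11 - 22} + 44\right) \left(-7 + 72\right) 5 = -35 + \left(\sqrt{-11} + 44\right) 65 \cdot 5 = -35 + \left(i \sqrt{11} + 44\right) 65 \cdot 5 = -35 + \left(44 + i \sqrt{11}\right) 65 \cdot 5 = -35 + \left(2860 + 65 i \sqrt{11}\right) 5 = -35 + \left(14300 + 325 i \sqrt{11}\right) = 14265 + 325 i \sqrt{11}$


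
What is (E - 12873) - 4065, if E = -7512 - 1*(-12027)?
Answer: -12423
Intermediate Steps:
E = 4515 (E = -7512 + 12027 = 4515)
(E - 12873) - 4065 = (4515 - 12873) - 4065 = -8358 - 4065 = -12423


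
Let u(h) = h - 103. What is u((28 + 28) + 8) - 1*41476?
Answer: -41515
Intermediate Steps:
u(h) = -103 + h
u((28 + 28) + 8) - 1*41476 = (-103 + ((28 + 28) + 8)) - 1*41476 = (-103 + (56 + 8)) - 41476 = (-103 + 64) - 41476 = -39 - 41476 = -41515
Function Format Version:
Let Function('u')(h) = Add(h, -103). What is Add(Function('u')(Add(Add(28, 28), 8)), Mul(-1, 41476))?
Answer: -41515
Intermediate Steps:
Function('u')(h) = Add(-103, h)
Add(Function('u')(Add(Add(28, 28), 8)), Mul(-1, 41476)) = Add(Add(-103, Add(Add(28, 28), 8)), Mul(-1, 41476)) = Add(Add(-103, Add(56, 8)), -41476) = Add(Add(-103, 64), -41476) = Add(-39, -41476) = -41515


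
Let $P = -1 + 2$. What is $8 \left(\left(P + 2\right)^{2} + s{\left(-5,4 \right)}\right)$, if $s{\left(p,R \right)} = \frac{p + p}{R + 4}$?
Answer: $62$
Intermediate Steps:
$P = 1$
$s{\left(p,R \right)} = \frac{2 p}{4 + R}$
$8 \left(\left(P + 2\right)^{2} + s{\left(-5,4 \right)}\right) = 8 \left(\left(1 + 2\right)^{2} + 2 \left(-5\right) \frac{1}{4 + 4}\right) = 8 \left(3^{2} + 2 \left(-5\right) \frac{1}{8}\right) = 8 \left(9 + 2 \left(-5\right) \frac{1}{8}\right) = 8 \left(9 - \frac{5}{4}\right) = 8 \cdot \frac{31}{4} = 62$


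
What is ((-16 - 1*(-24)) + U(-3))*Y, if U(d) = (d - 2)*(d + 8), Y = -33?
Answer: 561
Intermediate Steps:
U(d) = (-2 + d)*(8 + d)
((-16 - 1*(-24)) + U(-3))*Y = ((-16 - 1*(-24)) + (-16 + (-3)² + 6*(-3)))*(-33) = ((-16 + 24) + (-16 + 9 - 18))*(-33) = (8 - 25)*(-33) = -17*(-33) = 561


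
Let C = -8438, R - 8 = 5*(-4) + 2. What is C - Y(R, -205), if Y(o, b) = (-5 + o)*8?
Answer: -8318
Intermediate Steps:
R = -10 (R = 8 + (5*(-4) + 2) = 8 + (-20 + 2) = 8 - 18 = -10)
Y(o, b) = -40 + 8*o
C - Y(R, -205) = -8438 - (-40 + 8*(-10)) = -8438 - (-40 - 80) = -8438 - 1*(-120) = -8438 + 120 = -8318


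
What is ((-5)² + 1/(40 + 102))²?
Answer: 12609601/20164 ≈ 625.35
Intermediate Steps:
((-5)² + 1/(40 + 102))² = (25 + 1/142)² = (3551/142)² = 12609601/20164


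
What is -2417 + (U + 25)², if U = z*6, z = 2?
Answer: -1048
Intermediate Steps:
U = 12 (U = 2*6 = 12)
-2417 + (U + 25)² = -2417 + (12 + 25)² = -2417 + 37² = -2417 + 1369 = -1048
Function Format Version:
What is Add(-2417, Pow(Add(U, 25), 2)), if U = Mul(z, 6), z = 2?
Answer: -1048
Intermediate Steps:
U = 12 (U = Mul(2, 6) = 12)
Add(-2417, Pow(Add(U, 25), 2)) = Add(-2417, Pow(Add(12, 25), 2)) = Add(-2417, Pow(37, 2)) = Add(-2417, 1369) = -1048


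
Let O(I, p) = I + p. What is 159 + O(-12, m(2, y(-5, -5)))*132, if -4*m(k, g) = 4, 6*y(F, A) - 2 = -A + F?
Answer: -1557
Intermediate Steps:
y(F, A) = ⅓ - A/6 + F/6 (y(F, A) = ⅓ + (-A + F)/6 = ⅓ + (F - A)/6 = ⅓ + (-A/6 + F/6) = ⅓ - A/6 + F/6)
m(k, g) = -1 (m(k, g) = -¼*4 = -1)
159 + O(-12, m(2, y(-5, -5)))*132 = 159 + (-12 - 1)*132 = 159 - 13*132 = 159 - 1716 = -1557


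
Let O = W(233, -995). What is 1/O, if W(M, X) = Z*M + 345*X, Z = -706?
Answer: -1/507773 ≈ -1.9694e-6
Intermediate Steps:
W(M, X) = -706*M + 345*X
O = -507773 (O = -706*233 + 345*(-995) = -164498 - 343275 = -507773)
1/O = 1/(-507773) = -1/507773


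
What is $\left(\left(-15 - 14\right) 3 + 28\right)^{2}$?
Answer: $3481$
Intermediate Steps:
$\left(\left(-15 - 14\right) 3 + 28\right)^{2} = \left(\left(-29\right) 3 + 28\right)^{2} = \left(-87 + 28\right)^{2} = \left(-59\right)^{2} = 3481$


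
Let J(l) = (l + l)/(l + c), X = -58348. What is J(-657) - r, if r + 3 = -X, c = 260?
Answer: -23161651/397 ≈ -58342.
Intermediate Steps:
J(l) = 2*l/(260 + l) (J(l) = (l + l)/(l + 260) = (2*l)/(260 + l) = 2*l/(260 + l))
r = 58345 (r = -3 - 1*(-58348) = -3 + 58348 = 58345)
J(-657) - r = 2*(-657)/(260 - 657) - 1*58345 = 2*(-657)/(-397) - 58345 = 2*(-657)*(-1/397) - 58345 = 1314/397 - 58345 = -23161651/397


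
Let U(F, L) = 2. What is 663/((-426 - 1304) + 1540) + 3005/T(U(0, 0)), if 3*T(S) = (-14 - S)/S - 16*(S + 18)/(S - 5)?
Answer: 2471151/28120 ≈ 87.879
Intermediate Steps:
T(S) = -16*(18 + S)/(3*(-5 + S)) + (-14 - S)/(3*S) (T(S) = ((-14 - S)/S - 16*(S + 18)/(S - 5))/3 = ((-14 - S)/S - 16*(18 + S)/(-5 + S))/3 = -16*(18 + S)/(3*(-5 + S)) + (-14 - S)/(3*S))
663/((-426 - 1304) + 1540) + 3005/T(U(0, 0)) = 663/((-426 - 1304) + 1540) + 3005/(((1/3)*(70 - 297*2 - 17*2**2)/(2*(-5 + 2)))) = 663/(-1730 + 1540) + 3005/(((1/3)*(1/2)*(70 - 594 - 17*4)/(-3))) = 663/(-190) + 3005/(((1/3)*(1/2)*(-1/3)*(70 - 594 - 68))) = 663*(-1/190) + 3005/(((1/3)*(1/2)*(-1/3)*(-592))) = -663/190 + 3005/(296/9) = -663/190 + 3005*(9/296) = -663/190 + 27045/296 = 2471151/28120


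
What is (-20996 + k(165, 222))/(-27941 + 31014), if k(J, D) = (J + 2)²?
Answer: 6893/3073 ≈ 2.2431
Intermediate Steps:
k(J, D) = (2 + J)²
(-20996 + k(165, 222))/(-27941 + 31014) = (-20996 + (2 + 165)²)/(-27941 + 31014) = (-20996 + 167²)/3073 = (-20996 + 27889)*(1/3073) = 6893*(1/3073) = 6893/3073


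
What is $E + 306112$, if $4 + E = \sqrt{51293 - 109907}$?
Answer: $306108 + i \sqrt{58614} \approx 3.0611 \cdot 10^{5} + 242.1 i$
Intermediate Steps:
$E = -4 + i \sqrt{58614}$ ($E = -4 + \sqrt{51293 - 109907} = -4 + \sqrt{-58614} = -4 + i \sqrt{58614} \approx -4.0 + 242.1 i$)
$E + 306112 = \left(-4 + i \sqrt{58614}\right) + 306112 = 306108 + i \sqrt{58614}$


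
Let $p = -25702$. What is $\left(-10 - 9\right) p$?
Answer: $488338$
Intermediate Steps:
$\left(-10 - 9\right) p = \left(-10 - 9\right) \left(-25702\right) = \left(-19\right) \left(-25702\right) = 488338$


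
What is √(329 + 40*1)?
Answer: 3*√41 ≈ 19.209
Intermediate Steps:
√(329 + 40*1) = √(329 + 40) = √369 = 3*√41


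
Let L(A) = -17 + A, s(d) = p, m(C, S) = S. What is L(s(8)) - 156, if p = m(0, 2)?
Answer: -171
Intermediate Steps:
p = 2
s(d) = 2
L(s(8)) - 156 = (-17 + 2) - 156 = -15 - 156 = -171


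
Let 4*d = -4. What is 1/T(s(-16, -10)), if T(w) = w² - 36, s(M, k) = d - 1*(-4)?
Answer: -1/27 ≈ -0.037037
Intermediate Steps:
d = -1 (d = (¼)*(-4) = -1)
s(M, k) = 3 (s(M, k) = -1 - 1*(-4) = -1 + 4 = 3)
T(w) = -36 + w²
1/T(s(-16, -10)) = 1/(-36 + 3²) = 1/(-36 + 9) = 1/(-27) = -1/27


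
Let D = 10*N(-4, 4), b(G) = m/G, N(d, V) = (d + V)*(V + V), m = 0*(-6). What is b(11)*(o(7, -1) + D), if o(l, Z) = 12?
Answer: 0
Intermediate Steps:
m = 0
N(d, V) = 2*V*(V + d) (N(d, V) = (V + d)*(2*V) = 2*V*(V + d))
b(G) = 0 (b(G) = 0/G = 0)
D = 0 (D = 10*(2*4*(4 - 4)) = 10*(2*4*0) = 10*0 = 0)
b(11)*(o(7, -1) + D) = 0*(12 + 0) = 0*12 = 0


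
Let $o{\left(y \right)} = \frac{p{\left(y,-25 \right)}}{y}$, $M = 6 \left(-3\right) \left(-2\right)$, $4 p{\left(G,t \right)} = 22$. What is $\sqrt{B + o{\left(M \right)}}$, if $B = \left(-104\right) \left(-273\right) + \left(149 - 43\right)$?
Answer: $\frac{\sqrt{4103734}}{12} \approx 168.81$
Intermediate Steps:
$p{\left(G,t \right)} = \frac{11}{2}$ ($p{\left(G,t \right)} = \frac{1}{4} \cdot 22 = \frac{11}{2}$)
$M = 36$ ($M = \left(-18\right) \left(-2\right) = 36$)
$o{\left(y \right)} = \frac{11}{2 y}$
$B = 28498$ ($B = 28392 + \left(149 - 43\right) = 28392 + 106 = 28498$)
$\sqrt{B + o{\left(M \right)}} = \sqrt{28498 + \frac{11}{2 \cdot 36}} = \sqrt{28498 + \frac{11}{2} \cdot \frac{1}{36}} = \sqrt{28498 + \frac{11}{72}} = \sqrt{\frac{2051867}{72}} = \frac{\sqrt{4103734}}{12}$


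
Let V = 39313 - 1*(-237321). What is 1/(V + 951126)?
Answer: 1/1227760 ≈ 8.1449e-7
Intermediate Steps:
V = 276634 (V = 39313 + 237321 = 276634)
1/(V + 951126) = 1/(276634 + 951126) = 1/1227760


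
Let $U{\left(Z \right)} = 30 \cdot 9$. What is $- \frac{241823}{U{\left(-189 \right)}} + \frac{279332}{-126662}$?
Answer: $- \frac{15352602233}{17099370} \approx -897.85$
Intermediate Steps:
$U{\left(Z \right)} = 270$
$- \frac{241823}{U{\left(-189 \right)}} + \frac{279332}{-126662} = - \frac{241823}{270} + \frac{279332}{-126662} = \left(-241823\right) \frac{1}{270} + 279332 \left(- \frac{1}{126662}\right) = - \frac{241823}{270} - \frac{139666}{63331} = - \frac{15352602233}{17099370}$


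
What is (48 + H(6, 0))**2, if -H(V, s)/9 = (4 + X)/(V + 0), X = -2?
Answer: 2025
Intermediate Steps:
H(V, s) = -18/V (H(V, s) = -9*(4 - 2)/(V + 0) = -18/V)
(48 + H(6, 0))**2 = (48 - 18/6)**2 = (48 - 18*1/6)**2 = (48 - 3)**2 = 45**2 = 2025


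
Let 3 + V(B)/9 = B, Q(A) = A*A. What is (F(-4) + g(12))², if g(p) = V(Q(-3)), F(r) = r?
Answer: 2500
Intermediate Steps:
Q(A) = A²
V(B) = -27 + 9*B
g(p) = 54 (g(p) = -27 + 9*(-3)² = -27 + 9*9 = -27 + 81 = 54)
(F(-4) + g(12))² = (-4 + 54)² = 50² = 2500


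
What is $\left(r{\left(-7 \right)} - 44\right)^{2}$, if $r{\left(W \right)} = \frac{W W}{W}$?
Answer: $2601$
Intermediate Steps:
$r{\left(W \right)} = W$ ($r{\left(W \right)} = \frac{W^{2}}{W} = W$)
$\left(r{\left(-7 \right)} - 44\right)^{2} = \left(-7 - 44\right)^{2} = \left(-51\right)^{2} = 2601$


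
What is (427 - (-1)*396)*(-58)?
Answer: -47734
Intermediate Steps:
(427 - (-1)*396)*(-58) = (427 - 1*(-396))*(-58) = (427 + 396)*(-58) = 823*(-58) = -47734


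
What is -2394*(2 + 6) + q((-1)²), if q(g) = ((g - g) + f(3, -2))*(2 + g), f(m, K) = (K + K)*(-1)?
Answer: -19140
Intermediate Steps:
f(m, K) = -2*K (f(m, K) = (2*K)*(-1) = -2*K)
q(g) = 8 + 4*g (q(g) = ((g - g) - 2*(-2))*(2 + g) = (0 + 4)*(2 + g) = 4*(2 + g) = 8 + 4*g)
-2394*(2 + 6) + q((-1)²) = -2394*(2 + 6) + (8 + 4*(-1)²) = -2394*8 + (8 + 4*1) = -114*168 + (8 + 4) = -19152 + 12 = -19140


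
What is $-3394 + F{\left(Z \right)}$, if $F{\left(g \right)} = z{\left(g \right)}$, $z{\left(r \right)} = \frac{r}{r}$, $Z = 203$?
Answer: $-3393$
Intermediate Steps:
$z{\left(r \right)} = 1$
$F{\left(g \right)} = 1$
$-3394 + F{\left(Z \right)} = -3394 + 1 = -3393$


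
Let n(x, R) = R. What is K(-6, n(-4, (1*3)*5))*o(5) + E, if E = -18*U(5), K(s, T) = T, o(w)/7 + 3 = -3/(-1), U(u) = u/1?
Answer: -90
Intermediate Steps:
U(u) = u (U(u) = u*1 = u)
o(w) = 0 (o(w) = -21 + 7*(-3/(-1)) = -21 + 7*(-3*(-1)) = -21 + 7*3 = -21 + 21 = 0)
E = -90 (E = -18*5 = -90)
K(-6, n(-4, (1*3)*5))*o(5) + E = ((1*3)*5)*0 - 90 = (3*5)*0 - 90 = 15*0 - 90 = 0 - 90 = -90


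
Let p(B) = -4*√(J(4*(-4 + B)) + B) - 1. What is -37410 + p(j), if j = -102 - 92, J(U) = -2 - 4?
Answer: -37411 - 40*I*√2 ≈ -37411.0 - 56.569*I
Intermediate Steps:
J(U) = -6
j = -194
p(B) = -1 - 4*√(-6 + B) (p(B) = -4*√(-6 + B) - 1 = -1 - 4*√(-6 + B))
-37410 + p(j) = -37410 + (-1 - 4*√(-6 - 194)) = -37410 + (-1 - 40*I*√2) = -37411 - 40*I*√2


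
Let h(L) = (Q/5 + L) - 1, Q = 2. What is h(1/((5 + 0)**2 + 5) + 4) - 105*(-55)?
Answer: 173353/30 ≈ 5778.4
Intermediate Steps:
h(L) = -3/5 + L (h(L) = (2/5 + L) - 1 = -3/5 + L)
h(1/((5 + 0)**2 + 5) + 4) - 105*(-55) = (-3/5 + (1/((5 + 0)**2 + 5) + 4)) - 105*(-55) = (-3/5 + (1/(5**2 + 5) + 4)) + 5775 = (-3/5 + (1/(25 + 5) + 4)) + 5775 = (-3/5 + (1/30 + 4)) + 5775 = (-3/5 + 121/30) + 5775 = 103/30 + 5775 = 173353/30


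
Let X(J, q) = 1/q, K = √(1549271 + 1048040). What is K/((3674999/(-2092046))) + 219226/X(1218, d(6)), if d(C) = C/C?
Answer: 219226 - 2092046*√2597311/3674999 ≈ 2.1831e+5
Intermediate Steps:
K = √2597311 ≈ 1611.6
d(C) = 1
K/((3674999/(-2092046))) + 219226/X(1218, d(6)) = √2597311/((3674999/(-2092046))) + 219226/(1/1) = √2597311/((3674999*(-1/2092046))) + 219226/1 = √2597311/(-3674999/2092046) + 219226*1 = √2597311*(-2092046/3674999) + 219226 = -2092046*√2597311/3674999 + 219226 = 219226 - 2092046*√2597311/3674999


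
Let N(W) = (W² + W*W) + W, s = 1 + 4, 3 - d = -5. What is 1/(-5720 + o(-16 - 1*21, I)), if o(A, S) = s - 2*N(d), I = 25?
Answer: -1/5987 ≈ -0.00016703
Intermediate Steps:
d = 8 (d = 3 - 1*(-5) = 3 + 5 = 8)
s = 5
N(W) = W + 2*W² (N(W) = (W² + W²) + W = 2*W² + W = W + 2*W²)
o(A, S) = -267 (o(A, S) = 5 - 16*(1 + 2*8) = 5 - 16*(1 + 16) = 5 - 16*17 = 5 - 2*136 = 5 - 272 = -267)
1/(-5720 + o(-16 - 1*21, I)) = 1/(-5720 - 267) = 1/(-5987) = -1/5987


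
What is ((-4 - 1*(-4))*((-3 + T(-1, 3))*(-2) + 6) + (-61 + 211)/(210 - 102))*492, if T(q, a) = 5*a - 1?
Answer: 2050/3 ≈ 683.33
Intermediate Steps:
T(q, a) = -1 + 5*a
((-4 - 1*(-4))*((-3 + T(-1, 3))*(-2) + 6) + (-61 + 211)/(210 - 102))*492 = ((-4 - 1*(-4))*((-3 + (-1 + 5*3))*(-2) + 6) + (-61 + 211)/(210 - 102))*492 = ((-4 + 4)*((-3 + (-1 + 15))*(-2) + 6) + 150/108)*492 = (0*((-3 + 14)*(-2) + 6) + 150*(1/108))*492 = (0*(11*(-2) + 6) + 25/18)*492 = (0*(-22 + 6) + 25/18)*492 = (0*(-16) + 25/18)*492 = (0 + 25/18)*492 = (25/18)*492 = 2050/3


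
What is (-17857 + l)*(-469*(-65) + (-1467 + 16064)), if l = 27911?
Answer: 453254428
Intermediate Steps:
(-17857 + l)*(-469*(-65) + (-1467 + 16064)) = (-17857 + 27911)*(-469*(-65) + (-1467 + 16064)) = 10054*(30485 + 14597) = 10054*45082 = 453254428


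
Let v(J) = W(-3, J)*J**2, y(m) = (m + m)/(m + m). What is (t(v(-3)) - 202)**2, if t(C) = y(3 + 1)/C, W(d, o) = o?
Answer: 29757025/729 ≈ 40819.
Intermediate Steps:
y(m) = 1 (y(m) = (2*m)/((2*m)) = (2*m)*(1/(2*m)) = 1)
v(J) = J**3 (v(J) = J*J**2 = J**3)
t(C) = 1/C
(t(v(-3)) - 202)**2 = (1/((-3)**3) - 202)**2 = (1/(-27) - 202)**2 = (-1/27 - 202)**2 = (-5455/27)**2 = 29757025/729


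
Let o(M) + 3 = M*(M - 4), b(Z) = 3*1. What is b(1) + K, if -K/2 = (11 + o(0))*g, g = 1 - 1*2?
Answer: 19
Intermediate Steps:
b(Z) = 3
g = -1 (g = 1 - 2 = -1)
o(M) = -3 + M*(-4 + M) (o(M) = -3 + M*(M - 4) = -3 + M*(-4 + M))
K = 16 (K = -2*(11 + (-3 + 0² - 4*0))*(-1) = -2*(11 + (-3 + 0 + 0))*(-1) = -2*(11 - 3)*(-1) = -16*(-1) = -2*(-8) = 16)
b(1) + K = 3 + 16 = 19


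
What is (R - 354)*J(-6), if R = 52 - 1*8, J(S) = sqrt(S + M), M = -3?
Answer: -930*I ≈ -930.0*I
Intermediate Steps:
J(S) = sqrt(-3 + S) (J(S) = sqrt(S - 3) = sqrt(-3 + S))
R = 44 (R = 52 - 8 = 44)
(R - 354)*J(-6) = (44 - 354)*sqrt(-3 - 6) = -930*I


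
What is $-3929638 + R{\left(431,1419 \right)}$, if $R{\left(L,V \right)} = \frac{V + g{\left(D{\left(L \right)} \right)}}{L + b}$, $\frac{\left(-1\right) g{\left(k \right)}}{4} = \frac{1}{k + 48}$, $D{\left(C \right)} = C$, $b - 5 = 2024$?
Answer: $- \frac{4630448961223}{1178340} \approx -3.9296 \cdot 10^{6}$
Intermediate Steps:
$b = 2029$ ($b = 5 + 2024 = 2029$)
$g{\left(k \right)} = - \frac{4}{48 + k}$ ($g{\left(k \right)} = - \frac{4}{k + 48} = - \frac{4}{48 + k}$)
$R{\left(L,V \right)} = \frac{V - \frac{4}{48 + L}}{2029 + L}$ ($R{\left(L,V \right)} = \frac{V - \frac{4}{48 + L}}{L + 2029} = \frac{V - \frac{4}{48 + L}}{2029 + L}$)
$-3929638 + R{\left(431,1419 \right)} = -3929638 + \frac{-4 + 1419 \left(48 + 431\right)}{\left(48 + 431\right) \left(2029 + 431\right)} = -3929638 + \frac{-4 + 1419 \cdot 479}{479 \cdot 2460} = -3929638 + \frac{1}{479} \cdot \frac{1}{2460} \left(-4 + 679701\right) = -3929638 + \frac{1}{479} \cdot \frac{1}{2460} \cdot 679697 = -3929638 + \frac{679697}{1178340} = - \frac{4630448961223}{1178340}$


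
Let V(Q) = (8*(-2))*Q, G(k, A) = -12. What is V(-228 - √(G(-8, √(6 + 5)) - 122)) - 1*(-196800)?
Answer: 200448 + 16*I*√134 ≈ 2.0045e+5 + 185.21*I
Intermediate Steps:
V(Q) = -16*Q
V(-228 - √(G(-8, √(6 + 5)) - 122)) - 1*(-196800) = -16*(-228 - √(-12 - 122)) - 1*(-196800) = -16*(-228 - √(-134)) + 196800 = -16*(-228 - I*√134) + 196800 = (3648 + 16*I*√134) + 196800 = 200448 + 16*I*√134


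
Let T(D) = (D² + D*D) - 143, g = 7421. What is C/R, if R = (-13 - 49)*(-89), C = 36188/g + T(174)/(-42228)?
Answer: 34833925/55780569864 ≈ 0.00062448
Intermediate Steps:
T(D) = -143 + 2*D² (T(D) = (D² + D²) - 143 = 2*D² - 143 = -143 + 2*D²)
C = 1079851675/313373988 (C = 36188/7421 + (-143 + 2*174²)/(-42228) = 36188*(1/7421) + (-143 + 2*30276)*(-1/42228) = 36188/7421 + (-143 + 60552)*(-1/42228) = 36188/7421 + 60409*(-1/42228) = 36188/7421 - 60409/42228 = 1079851675/313373988 ≈ 3.4459)
R = 5518 (R = -62*(-89) = 5518)
C/R = (1079851675/313373988)/5518 = (1079851675/313373988)*(1/5518) = 34833925/55780569864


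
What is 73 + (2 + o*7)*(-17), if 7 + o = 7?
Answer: 39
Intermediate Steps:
o = 0 (o = -7 + 7 = 0)
73 + (2 + o*7)*(-17) = 73 + (2 + 0*7)*(-17) = 73 + (2 + 0)*(-17) = 73 + 2*(-17) = 73 - 34 = 39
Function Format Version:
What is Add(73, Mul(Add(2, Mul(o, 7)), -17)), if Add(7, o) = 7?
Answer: 39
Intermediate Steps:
o = 0 (o = Add(-7, 7) = 0)
Add(73, Mul(Add(2, Mul(o, 7)), -17)) = Add(73, Mul(Add(2, Mul(0, 7)), -17)) = Add(73, Mul(Add(2, 0), -17)) = Add(73, Mul(2, -17)) = Add(73, -34) = 39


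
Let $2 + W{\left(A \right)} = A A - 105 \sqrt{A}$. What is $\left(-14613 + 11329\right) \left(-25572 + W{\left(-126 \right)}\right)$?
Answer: $31848232 + 1034460 i \sqrt{14} \approx 3.1848 \cdot 10^{7} + 3.8706 \cdot 10^{6} i$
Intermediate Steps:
$W{\left(A \right)} = -2 + A^{2} - 105 \sqrt{A}$ ($W{\left(A \right)} = -2 - \left(105 \sqrt{A} - A A\right) = -2 - \left(- A^{2} + 105 \sqrt{A}\right) = -2 + A^{2} - 105 \sqrt{A}$)
$\left(-14613 + 11329\right) \left(-25572 + W{\left(-126 \right)}\right) = \left(-14613 + 11329\right) \left(-25572 - \left(2 - 15876 + 315 i \sqrt{14}\right)\right) = - 3284 \left(-25572 - \left(-15874 + 105 \cdot 3 i \sqrt{14}\right)\right) = - 3284 \left(-25572 - \left(-15874 + 315 i \sqrt{14}\right)\right) = - 3284 \left(-25572 + \left(15874 - 315 i \sqrt{14}\right)\right) = - 3284 \left(-9698 - 315 i \sqrt{14}\right) = 31848232 + 1034460 i \sqrt{14}$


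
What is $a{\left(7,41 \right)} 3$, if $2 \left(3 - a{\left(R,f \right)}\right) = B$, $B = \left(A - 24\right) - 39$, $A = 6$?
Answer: $\frac{189}{2} \approx 94.5$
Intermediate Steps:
$B = -57$ ($B = \left(6 - 24\right) - 39 = -18 - 39 = -57$)
$a{\left(R,f \right)} = \frac{63}{2}$ ($a{\left(R,f \right)} = 3 - - \frac{57}{2} = 3 + \frac{57}{2} = \frac{63}{2}$)
$a{\left(7,41 \right)} 3 = \frac{63}{2} \cdot 3 = \frac{189}{2}$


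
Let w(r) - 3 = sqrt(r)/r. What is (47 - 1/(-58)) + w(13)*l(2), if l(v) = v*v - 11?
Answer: 1509/58 - 7*sqrt(13)/13 ≈ 24.076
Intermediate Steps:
l(v) = -11 + v**2 (l(v) = v**2 - 11 = -11 + v**2)
w(r) = 3 + 1/sqrt(r) (w(r) = 3 + sqrt(r)/r = 3 + 1/sqrt(r))
(47 - 1/(-58)) + w(13)*l(2) = (47 - 1/(-58)) + (3 + 1/sqrt(13))*(-11 + 2**2) = (47 - 1*(-1/58)) + (3 + sqrt(13)/13)*(-11 + 4) = (47 + 1/58) + (3 + sqrt(13)/13)*(-7) = 2727/58 + (-21 - 7*sqrt(13)/13) = 1509/58 - 7*sqrt(13)/13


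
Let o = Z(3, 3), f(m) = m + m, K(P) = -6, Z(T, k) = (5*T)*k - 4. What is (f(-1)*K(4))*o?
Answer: 492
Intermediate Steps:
Z(T, k) = -4 + 5*T*k (Z(T, k) = 5*T*k - 4 = -4 + 5*T*k)
f(m) = 2*m
o = 41 (o = -4 + 5*3*3 = -4 + 45 = 41)
(f(-1)*K(4))*o = ((2*(-1))*(-6))*41 = -2*(-6)*41 = 12*41 = 492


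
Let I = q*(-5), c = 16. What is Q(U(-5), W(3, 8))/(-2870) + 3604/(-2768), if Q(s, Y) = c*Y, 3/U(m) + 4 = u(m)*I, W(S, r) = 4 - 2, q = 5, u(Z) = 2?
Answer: -1304007/993020 ≈ -1.3132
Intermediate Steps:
W(S, r) = 2
I = -25 (I = 5*(-5) = -25)
U(m) = -1/18 (U(m) = 3/(-4 + 2*(-25)) = 3/(-4 - 50) = 3/(-54) = 3*(-1/54) = -1/18)
Q(s, Y) = 16*Y
Q(U(-5), W(3, 8))/(-2870) + 3604/(-2768) = (16*2)/(-2870) + 3604/(-2768) = 32*(-1/2870) + 3604*(-1/2768) = -16/1435 - 901/692 = -1304007/993020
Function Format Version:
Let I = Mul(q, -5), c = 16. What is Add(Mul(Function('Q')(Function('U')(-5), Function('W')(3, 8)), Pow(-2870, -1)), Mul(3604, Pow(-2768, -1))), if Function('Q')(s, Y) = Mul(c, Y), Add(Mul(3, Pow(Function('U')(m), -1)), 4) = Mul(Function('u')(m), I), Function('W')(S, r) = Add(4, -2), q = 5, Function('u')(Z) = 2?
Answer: Rational(-1304007, 993020) ≈ -1.3132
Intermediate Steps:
Function('W')(S, r) = 2
I = -25 (I = Mul(5, -5) = -25)
Function('U')(m) = Rational(-1, 18) (Function('U')(m) = Mul(3, Pow(Add(-4, Mul(2, -25)), -1)) = Mul(3, Pow(Add(-4, -50), -1)) = Mul(3, Pow(-54, -1)) = Mul(3, Rational(-1, 54)) = Rational(-1, 18))
Function('Q')(s, Y) = Mul(16, Y)
Add(Mul(Function('Q')(Function('U')(-5), Function('W')(3, 8)), Pow(-2870, -1)), Mul(3604, Pow(-2768, -1))) = Add(Mul(Mul(16, 2), Pow(-2870, -1)), Mul(3604, Pow(-2768, -1))) = Add(Mul(32, Rational(-1, 2870)), Mul(3604, Rational(-1, 2768))) = Add(Rational(-16, 1435), Rational(-901, 692)) = Rational(-1304007, 993020)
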